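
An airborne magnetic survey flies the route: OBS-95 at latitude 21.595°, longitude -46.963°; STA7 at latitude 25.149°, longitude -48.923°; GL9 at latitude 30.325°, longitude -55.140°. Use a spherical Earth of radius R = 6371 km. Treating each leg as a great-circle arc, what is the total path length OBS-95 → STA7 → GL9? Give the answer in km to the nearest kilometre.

OBS-95→STA7: c = 0.069521 rad, d = 442.92 km
STA7→GL9: c = 0.131799 rad, d = 839.69 km
Total = 442.92 + 839.69 = 1282.61 km

1283 km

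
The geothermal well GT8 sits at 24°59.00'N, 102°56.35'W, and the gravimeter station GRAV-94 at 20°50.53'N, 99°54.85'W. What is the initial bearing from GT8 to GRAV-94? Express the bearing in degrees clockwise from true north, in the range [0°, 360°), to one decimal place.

145.5°

GT8: φ = +24.98333°, λ = -102.93917°
GRAV-94: φ = +20.84217°, λ = -99.91417°
Δλ = 3.0250°
y = sin Δλ · cos φ₂ = 0.049319
x = cos φ₁ sin φ₂ − sin φ₁ cos φ₂ cos Δλ = -0.071664
θ = atan2(y, x) = 145.4646° → 145.4646° (mod 360°)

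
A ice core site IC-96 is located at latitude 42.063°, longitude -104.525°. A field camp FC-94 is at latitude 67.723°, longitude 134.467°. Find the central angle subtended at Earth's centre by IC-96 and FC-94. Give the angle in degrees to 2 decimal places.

Δφ = 25.6600°,  Δλ = -121.0080°
a = sin²(Δφ/2) + cos φ₁ cos φ₂ sin²(Δλ/2) = 0.262520
c = 2·arcsin(√a) = 1.075878 rad = 61.6433°

61.64°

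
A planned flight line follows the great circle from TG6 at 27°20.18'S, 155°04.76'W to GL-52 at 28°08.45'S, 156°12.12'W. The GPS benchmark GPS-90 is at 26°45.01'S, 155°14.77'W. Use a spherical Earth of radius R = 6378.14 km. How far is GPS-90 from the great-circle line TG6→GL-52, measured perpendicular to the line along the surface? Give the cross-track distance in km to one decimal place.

TG6: φ = -27.33633°, λ = -155.07933°
GL-52: φ = -28.14083°, λ = -156.20200°
GPS-90: φ = -26.75017°, λ = -155.24617°
δ₁₃ = central angle TG6→GPS-90 = 0.010554 rad  (haversine)
θ₁₃ = bearing TG6→GPS-90 = 345.737°,  θ₁₂ = bearing TG6→GL-52 = 230.745°
dₓₜ = R·arcsin(sin δ₁₃ · sin(θ₁₃ − θ₁₂)) = 6378.14·arcsin(0.01055·sin(114.992°)) = 61.012 km
|dₓₜ| = 61.012 km

61.0 km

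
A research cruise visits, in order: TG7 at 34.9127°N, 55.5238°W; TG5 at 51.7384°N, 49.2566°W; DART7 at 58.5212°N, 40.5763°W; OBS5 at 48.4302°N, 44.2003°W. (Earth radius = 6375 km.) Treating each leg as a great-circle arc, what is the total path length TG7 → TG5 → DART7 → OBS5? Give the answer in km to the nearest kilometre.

4019 km

TG7→TG5: c = 0.303973 rad, d = 1937.83 km
TG5→DART7: c = 0.146438 rad, d = 933.54 km
DART7→OBS5: c = 0.180033 rad, d = 1147.71 km
Total = 1937.83 + 933.54 + 1147.71 = 4019.07 km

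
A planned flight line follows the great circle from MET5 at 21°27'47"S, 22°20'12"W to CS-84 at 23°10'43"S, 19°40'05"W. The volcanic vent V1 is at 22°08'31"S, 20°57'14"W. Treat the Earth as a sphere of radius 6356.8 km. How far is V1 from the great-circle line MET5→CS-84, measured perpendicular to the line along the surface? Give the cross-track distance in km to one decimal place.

20.1 km

MET5: φ = -21.46306°, λ = -22.33667°
CS-84: φ = -23.17861°, λ = -19.66806°
V1: φ = -22.14194°, λ = -20.95389°
δ₁₃ = central angle MET5→V1 = 0.025347 rad  (haversine)
θ₁₃ = bearing MET5→V1 = 118.125°,  θ₁₂ = bearing MET5→CS-84 = 125.298°
dₓₜ = R·arcsin(sin δ₁₃ · sin(θ₁₃ − θ₁₂)) = 6356.8·arcsin(0.02534·sin(-7.173°)) = -20.118 km
|dₓₜ| = 20.118 km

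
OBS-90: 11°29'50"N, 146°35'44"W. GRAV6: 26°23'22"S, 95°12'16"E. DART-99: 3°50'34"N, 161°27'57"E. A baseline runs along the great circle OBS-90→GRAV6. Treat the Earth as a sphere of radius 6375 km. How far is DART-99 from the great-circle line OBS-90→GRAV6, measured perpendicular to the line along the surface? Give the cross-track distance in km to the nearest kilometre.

OBS-90: φ = +11.49722°, λ = -146.59556°
GRAV6: φ = -26.38944°, λ = +95.20444°
DART-99: φ = +3.84278°, λ = +161.46583°
δ₁₃ = central angle OBS-90→DART-99 = 0.906970 rad  (haversine)
θ₁₃ = bearing OBS-90→DART-99 = 265.855°,  θ₁₂ = bearing OBS-90→GRAV6 = 246.019°
dₓₜ = R·arcsin(sin δ₁₃ · sin(θ₁₃ − θ₁₂)) = 6375·arcsin(0.78764·sin(19.836°)) = 1724.797 km
|dₓₜ| = 1724.797 km

1725 km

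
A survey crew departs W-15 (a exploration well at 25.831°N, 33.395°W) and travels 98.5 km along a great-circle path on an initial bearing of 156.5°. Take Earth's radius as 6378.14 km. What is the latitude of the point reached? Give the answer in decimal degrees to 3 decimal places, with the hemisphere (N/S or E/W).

25.019°N

δ = d/R = 98.5/6378.14 = 0.015443 rad
φ₂ = arcsin(sin φ₁ cos δ + cos φ₁ sin δ cos θ)
   = arcsin(0.43572·0.99988 + 0.90008·0.01544·-0.91706) = 25.01903°
λ₂ = λ₁ + atan2(sin θ sin δ cos φ₁, cos δ − sin φ₁ sin φ₂) = -33.00565°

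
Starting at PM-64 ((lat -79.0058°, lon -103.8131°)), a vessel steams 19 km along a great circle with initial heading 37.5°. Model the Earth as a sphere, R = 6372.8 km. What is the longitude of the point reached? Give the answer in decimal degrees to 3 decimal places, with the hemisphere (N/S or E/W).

δ = d/R = 19/6372.8 = 0.002981 rad
φ₂ = arcsin(sin φ₁ cos δ + cos φ₁ sin δ cos θ)
   = arcsin(-0.98165·1.00000 + 0.19071·0.00298·0.79335) = -78.86980°
λ₂ = λ₁ + atan2(sin θ sin δ cos φ₁, cos δ − sin φ₁ sin φ₂) = -103.27439°

103.274°W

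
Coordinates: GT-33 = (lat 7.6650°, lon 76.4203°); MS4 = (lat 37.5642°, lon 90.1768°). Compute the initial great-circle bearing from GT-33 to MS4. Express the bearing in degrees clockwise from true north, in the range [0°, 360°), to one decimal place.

20.6°

Δλ = 13.7565°
y = sin Δλ · cos φ₂ = 0.188494
x = cos φ₁ sin φ₂ − sin φ₁ cos φ₂ cos Δλ = 0.501508
θ = atan2(y, x) = 20.5989° → 20.5989° (mod 360°)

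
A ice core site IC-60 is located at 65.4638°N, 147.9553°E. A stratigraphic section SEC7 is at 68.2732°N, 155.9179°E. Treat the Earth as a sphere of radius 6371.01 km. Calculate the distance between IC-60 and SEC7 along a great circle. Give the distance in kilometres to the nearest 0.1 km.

466.9 km

Δφ = 2.8094°,  Δλ = 7.9626°
a = sin²(Δφ/2) + cos φ₁ cos φ₂ sin²(Δλ/2) = 0.001342
c = 2·arcsin(√a) = 0.073283 rad = 4.1988°
d = R·c = 6371.01 × 0.073283 = 466.9 km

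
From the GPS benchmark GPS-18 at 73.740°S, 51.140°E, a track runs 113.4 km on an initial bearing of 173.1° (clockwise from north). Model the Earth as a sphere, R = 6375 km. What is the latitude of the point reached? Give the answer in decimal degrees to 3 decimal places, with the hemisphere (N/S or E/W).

δ = d/R = 113.4/6375 = 0.017788 rad
φ₂ = arcsin(sin φ₁ cos δ + cos φ₁ sin δ cos θ)
   = arcsin(-0.96000·0.99984 + 0.28000·0.01779·-0.99276) = -74.75133°
λ₂ = λ₁ + atan2(sin θ sin δ cos φ₁, cos δ − sin φ₁ sin φ₂) = 51.60553°

74.751°S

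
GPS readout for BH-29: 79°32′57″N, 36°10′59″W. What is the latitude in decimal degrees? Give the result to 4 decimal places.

79° + 32′/60 + 57″/3600 = 79 + 0.53333 + 0.01583 = 79.5492°

79.5492°N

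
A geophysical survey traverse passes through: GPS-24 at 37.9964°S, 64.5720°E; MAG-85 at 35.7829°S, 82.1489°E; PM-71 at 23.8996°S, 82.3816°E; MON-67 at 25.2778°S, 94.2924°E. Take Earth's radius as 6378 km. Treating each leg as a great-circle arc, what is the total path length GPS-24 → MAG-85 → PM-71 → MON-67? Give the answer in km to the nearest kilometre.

GPS-24→MAG-85: c = 0.247994 rad, d = 1581.71 km
MAG-85→PM-71: c = 0.207432 rad, d = 1323.00 km
PM-71→MON-67: c = 0.190490 rad, d = 1214.94 km
Total = 1581.71 + 1323.00 + 1214.94 = 4119.65 km

4120 km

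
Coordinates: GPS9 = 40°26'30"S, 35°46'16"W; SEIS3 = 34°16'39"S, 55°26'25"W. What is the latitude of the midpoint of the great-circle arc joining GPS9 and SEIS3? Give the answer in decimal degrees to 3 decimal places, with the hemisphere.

GPS9: φ = -40.44167°, λ = -35.77111°
SEIS3: φ = -34.27750°, λ = -55.44028°
Bx = cos φ₂ cos Δλ = 0.778105,  By = cos φ₂ sin Δλ = -0.278130
φₘ = atan2(sin φ₁ + sin φ₂, √((cos φ₁ + Bx)² + By²)) = -37.76878°
λₘ = λ₁ + atan2(By, cos φ₁ + Bx) = -46.01398°

37.769°S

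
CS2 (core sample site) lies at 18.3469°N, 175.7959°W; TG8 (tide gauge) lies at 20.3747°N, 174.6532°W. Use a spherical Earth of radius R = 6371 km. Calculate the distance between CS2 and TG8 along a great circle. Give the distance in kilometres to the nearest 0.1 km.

Δφ = 2.0278°,  Δλ = 1.1427°
a = sin²(Δφ/2) + cos φ₁ cos φ₂ sin²(Δλ/2) = 0.000402
c = 2·arcsin(√a) = 0.040082 rad = 2.2965°
d = R·c = 6371 × 0.040082 = 255.4 km

255.4 km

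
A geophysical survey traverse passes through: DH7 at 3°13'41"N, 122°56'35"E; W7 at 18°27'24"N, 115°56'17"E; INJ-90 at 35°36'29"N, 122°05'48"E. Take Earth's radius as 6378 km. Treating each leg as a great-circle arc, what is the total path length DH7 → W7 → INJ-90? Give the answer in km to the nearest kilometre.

DH7: φ = +3.22806°, λ = +122.94306°
W7: φ = +18.45667°, λ = +115.93806°
INJ-90: φ = +35.60806°, λ = +122.09667°
DH7→W7: c = 0.291492 rad, d = 1859.14 km
W7→INJ-90: c = 0.314089 rad, d = 2003.26 km
Total = 1859.14 + 2003.26 = 3862.40 km

3862 km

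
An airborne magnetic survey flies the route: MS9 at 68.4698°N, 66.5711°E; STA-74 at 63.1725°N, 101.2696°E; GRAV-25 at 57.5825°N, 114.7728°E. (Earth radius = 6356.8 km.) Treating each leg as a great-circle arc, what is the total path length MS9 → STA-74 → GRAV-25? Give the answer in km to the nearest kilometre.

2618 km

MS9→STA-74: c = 0.260451 rad, d = 1655.63 km
STA-74→GRAV-25: c = 0.151429 rad, d = 962.61 km
Total = 1655.63 + 962.61 = 2618.24 km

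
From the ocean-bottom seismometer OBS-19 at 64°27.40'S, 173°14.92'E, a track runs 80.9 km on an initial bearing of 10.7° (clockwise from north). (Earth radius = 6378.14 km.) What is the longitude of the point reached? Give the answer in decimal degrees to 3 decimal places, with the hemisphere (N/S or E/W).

OBS-19: φ = -64.45667°, λ = +173.24867°
δ = d/R = 80.9/6378.14 = 0.012684 rad
φ₂ = arcsin(sin φ₁ cos δ + cos φ₁ sin δ cos θ)
   = arcsin(-0.90226·0.99992 + 0.43119·0.01268·0.98261) = -63.74224°
λ₂ = λ₁ + atan2(sin θ sin δ cos φ₁, cos δ − sin φ₁ sin φ₂) = 173.55365°

173.554°E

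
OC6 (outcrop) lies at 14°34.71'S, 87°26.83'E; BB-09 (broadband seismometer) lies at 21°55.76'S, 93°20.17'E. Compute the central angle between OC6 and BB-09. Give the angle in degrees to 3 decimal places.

9.233°

OC6: φ = -14.57850°, λ = +87.44717°
BB-09: φ = -21.92933°, λ = +93.33617°
Δφ = -7.3508°,  Δλ = 5.8890°
a = sin²(Δφ/2) + cos φ₁ cos φ₂ sin²(Δλ/2) = 0.006478
c = 2·arcsin(√a) = 0.161151 rad = 9.2332°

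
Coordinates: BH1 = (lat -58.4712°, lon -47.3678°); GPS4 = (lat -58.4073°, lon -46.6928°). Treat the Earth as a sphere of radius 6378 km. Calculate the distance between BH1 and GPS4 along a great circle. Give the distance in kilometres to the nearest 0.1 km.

40.0 km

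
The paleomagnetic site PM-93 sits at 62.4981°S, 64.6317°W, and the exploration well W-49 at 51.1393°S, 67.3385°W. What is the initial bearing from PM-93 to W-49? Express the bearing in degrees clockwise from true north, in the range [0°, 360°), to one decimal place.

351.4°

Δλ = -2.7068°
y = sin Δλ · cos φ₂ = -0.029630
x = cos φ₁ sin φ₂ − sin φ₁ cos φ₂ cos Δλ = 0.196331
θ = atan2(y, x) = -8.5823° → 351.4177° (mod 360°)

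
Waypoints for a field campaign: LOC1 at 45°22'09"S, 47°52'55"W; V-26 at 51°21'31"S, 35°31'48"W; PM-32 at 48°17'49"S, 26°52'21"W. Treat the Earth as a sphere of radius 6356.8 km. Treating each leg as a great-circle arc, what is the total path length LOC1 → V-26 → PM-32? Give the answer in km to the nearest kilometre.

1831 km

LOC1: φ = -45.36917°, λ = -47.88194°
V-26: φ = -51.35861°, λ = -35.53000°
PM-32: φ = -48.29694°, λ = -26.87250°
LOC1→V-26: c = 0.176944 rad, d = 1124.80 km
V-26→PM-32: c = 0.111060 rad, d = 705.98 km
Total = 1124.80 + 705.98 = 1830.78 km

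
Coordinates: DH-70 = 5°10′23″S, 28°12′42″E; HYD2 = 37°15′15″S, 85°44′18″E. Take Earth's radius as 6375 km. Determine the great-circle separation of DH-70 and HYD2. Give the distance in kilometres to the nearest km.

DH-70: φ = -5.17306°, λ = +28.21167°
HYD2: φ = -37.25417°, λ = +85.73833°
Δφ = -32.0811°,  Δλ = 57.5267°
a = sin²(Δφ/2) + cos φ₁ cos φ₂ sin²(Δλ/2) = 0.259902
c = 2·arcsin(√a) = 1.069918 rad = 61.3018°
d = R·c = 6375 × 1.069918 = 6820.7 km

6821 km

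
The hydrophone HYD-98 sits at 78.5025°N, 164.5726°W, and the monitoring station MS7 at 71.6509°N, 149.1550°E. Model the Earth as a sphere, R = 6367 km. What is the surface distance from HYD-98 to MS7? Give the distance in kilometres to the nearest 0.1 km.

Δφ = -6.8516°,  Δλ = -46.2724°
a = sin²(Δφ/2) + cos φ₁ cos φ₂ sin²(Δλ/2) = 0.013258
c = 2·arcsin(√a) = 0.230801 rad = 13.2239°
d = R·c = 6367 × 0.230801 = 1469.5 km

1469.5 km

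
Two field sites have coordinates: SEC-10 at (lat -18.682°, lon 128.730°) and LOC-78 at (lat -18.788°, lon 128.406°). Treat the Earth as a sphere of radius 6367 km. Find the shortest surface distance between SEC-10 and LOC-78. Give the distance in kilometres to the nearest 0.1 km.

36.1 km

Δφ = -0.1060°,  Δλ = -0.3240°
a = sin²(Δφ/2) + cos φ₁ cos φ₂ sin²(Δλ/2) = 0.000008
c = 2·arcsin(√a) = 0.005666 rad = 0.3246°
d = R·c = 6367 × 0.005666 = 36.1 km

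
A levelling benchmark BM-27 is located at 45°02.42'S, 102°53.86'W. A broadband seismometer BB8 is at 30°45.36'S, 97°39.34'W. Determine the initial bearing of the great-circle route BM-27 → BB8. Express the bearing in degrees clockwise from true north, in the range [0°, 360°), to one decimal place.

17.8°

BM-27: φ = -45.04033°, λ = -102.89767°
BB8: φ = -30.75600°, λ = -97.65567°
Δλ = 5.2420°
y = sin Δλ · cos φ₂ = 0.078513
x = cos φ₁ sin φ₂ − sin φ₁ cos φ₂ cos Δλ = 0.244191
θ = atan2(y, x) = 17.8237° → 17.8237° (mod 360°)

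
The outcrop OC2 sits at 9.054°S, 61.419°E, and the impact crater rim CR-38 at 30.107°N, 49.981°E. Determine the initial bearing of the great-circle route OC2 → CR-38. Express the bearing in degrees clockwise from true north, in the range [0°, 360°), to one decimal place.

Δλ = -11.4380°
y = sin Δλ · cos φ₂ = -0.171554
x = cos φ₁ sin φ₂ − sin φ₁ cos φ₂ cos Δλ = 0.628798
θ = atan2(y, x) = -15.2605° → 344.7395° (mod 360°)

344.7°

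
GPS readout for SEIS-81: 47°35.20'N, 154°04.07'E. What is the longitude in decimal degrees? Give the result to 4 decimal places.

154.0678°E

154° + 4.07′/60 = 154 + 0.06783 = 154.0678°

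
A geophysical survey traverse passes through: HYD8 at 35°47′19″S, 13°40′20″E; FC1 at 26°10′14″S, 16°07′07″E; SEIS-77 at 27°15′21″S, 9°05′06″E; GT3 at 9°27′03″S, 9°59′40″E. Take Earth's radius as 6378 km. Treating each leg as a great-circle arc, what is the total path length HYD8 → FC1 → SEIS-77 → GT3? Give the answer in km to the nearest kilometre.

3790 km

HYD8: φ = -35.78861°, λ = +13.67222°
FC1: φ = -26.17056°, λ = +16.11861°
SEIS-77: φ = -27.25583°, λ = +9.08500°
GT3: φ = -9.45083°, λ = +9.99444°
HYD8→FC1: c = 0.171793 rad, d = 1095.69 km
FC1→SEIS-77: c = 0.111265 rad, d = 709.65 km
SEIS-77→GT3: c = 0.311117 rad, d = 1984.30 km
Total = 1095.69 + 709.65 + 1984.30 = 3789.64 km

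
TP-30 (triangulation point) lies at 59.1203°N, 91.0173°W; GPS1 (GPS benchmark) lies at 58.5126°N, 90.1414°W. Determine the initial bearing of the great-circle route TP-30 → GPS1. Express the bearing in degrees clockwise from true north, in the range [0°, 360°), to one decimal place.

142.9°

Δλ = 0.8759°
y = sin Δλ · cos φ₂ = 0.007984
x = cos φ₁ sin φ₂ − sin φ₁ cos φ₂ cos Δλ = -0.010554
θ = atan2(y, x) = 142.8908° → 142.8908° (mod 360°)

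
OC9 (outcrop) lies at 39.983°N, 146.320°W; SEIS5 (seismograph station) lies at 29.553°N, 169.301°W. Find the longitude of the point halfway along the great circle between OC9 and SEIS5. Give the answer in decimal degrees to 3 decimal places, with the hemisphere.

158.548°W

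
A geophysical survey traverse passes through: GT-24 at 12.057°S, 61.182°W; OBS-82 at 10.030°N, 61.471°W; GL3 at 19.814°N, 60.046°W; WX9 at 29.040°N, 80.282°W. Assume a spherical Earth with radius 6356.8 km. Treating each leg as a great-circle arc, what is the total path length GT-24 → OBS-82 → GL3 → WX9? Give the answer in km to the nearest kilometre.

GT-24→OBS-82: c = 0.385523 rad, d = 2450.70 km
OBS-82→GL3: c = 0.172441 rad, d = 1096.17 km
GL3→WX9: c = 0.358870 rad, d = 2281.27 km
Total = 2450.70 + 1096.17 + 2281.27 = 5828.13 km

5828 km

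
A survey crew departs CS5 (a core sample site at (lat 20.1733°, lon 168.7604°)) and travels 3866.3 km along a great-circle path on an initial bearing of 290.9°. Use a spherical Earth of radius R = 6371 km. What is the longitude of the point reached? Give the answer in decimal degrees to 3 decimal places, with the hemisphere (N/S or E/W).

131.521°E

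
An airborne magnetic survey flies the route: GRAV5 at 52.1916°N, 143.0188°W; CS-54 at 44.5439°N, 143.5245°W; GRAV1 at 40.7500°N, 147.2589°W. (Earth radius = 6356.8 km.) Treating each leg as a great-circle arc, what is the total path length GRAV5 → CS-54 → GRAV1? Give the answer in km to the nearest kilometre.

GRAV5→CS-54: c = 0.133605 rad, d = 849.30 km
CS-54→GRAV1: c = 0.081728 rad, d = 519.53 km
Total = 849.30 + 519.53 = 1368.83 km

1369 km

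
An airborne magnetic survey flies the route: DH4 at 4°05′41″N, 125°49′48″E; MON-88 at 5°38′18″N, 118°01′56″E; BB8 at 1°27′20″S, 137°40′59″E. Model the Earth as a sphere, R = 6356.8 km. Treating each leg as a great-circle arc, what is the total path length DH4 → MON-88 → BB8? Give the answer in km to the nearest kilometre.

3194 km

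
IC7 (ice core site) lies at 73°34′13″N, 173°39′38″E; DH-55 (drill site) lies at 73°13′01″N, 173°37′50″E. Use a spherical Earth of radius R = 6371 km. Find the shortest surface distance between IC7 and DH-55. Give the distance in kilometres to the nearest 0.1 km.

39.3 km

IC7: φ = +73.57028°, λ = +173.66056°
DH-55: φ = +73.21694°, λ = +173.63056°
Δφ = -0.3533°,  Δλ = -0.0300°
a = sin²(Δφ/2) + cos φ₁ cos φ₂ sin²(Δλ/2) = 0.000010
c = 2·arcsin(√a) = 0.006169 rad = 0.3534°
d = R·c = 6371 × 0.006169 = 39.3 km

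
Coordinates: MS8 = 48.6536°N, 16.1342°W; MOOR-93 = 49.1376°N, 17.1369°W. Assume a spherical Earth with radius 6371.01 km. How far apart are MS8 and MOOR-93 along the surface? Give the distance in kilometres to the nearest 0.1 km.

90.9 km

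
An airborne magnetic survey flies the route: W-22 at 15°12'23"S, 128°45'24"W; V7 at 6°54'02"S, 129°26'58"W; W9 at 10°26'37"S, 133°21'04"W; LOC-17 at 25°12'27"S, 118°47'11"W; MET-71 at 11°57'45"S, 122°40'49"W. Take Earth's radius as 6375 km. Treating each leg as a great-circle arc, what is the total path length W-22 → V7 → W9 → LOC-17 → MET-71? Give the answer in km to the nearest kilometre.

5289 km

W-22: φ = -15.20639°, λ = -128.75667°
V7: φ = -6.90056°, λ = -129.44944°
W9: φ = -10.44361°, λ = -133.35111°
LOC-17: φ = -25.20750°, λ = -118.78639°
MET-71: φ = -11.96250°, λ = -122.68028°
W-22→V7: c = 0.145448 rad, d = 927.23 km
V7→W9: c = 0.091401 rad, d = 582.68 km
W9→LOC-17: c = 0.352854 rad, d = 2249.44 km
LOC-17→MET-71: c = 0.239924 rad, d = 1529.52 km
Total = 927.23 + 582.68 + 2249.44 + 1529.52 = 5288.87 km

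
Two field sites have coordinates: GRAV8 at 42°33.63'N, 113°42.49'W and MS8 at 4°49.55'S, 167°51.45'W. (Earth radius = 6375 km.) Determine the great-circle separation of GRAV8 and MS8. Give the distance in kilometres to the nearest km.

7577 km

GRAV8: φ = +42.56050°, λ = -113.70817°
MS8: φ = -4.82583°, λ = -167.85750°
Δφ = -47.3863°,  Δλ = -54.1493°
a = sin²(Δφ/2) + cos φ₁ cos φ₂ sin²(Δλ/2) = 0.313522
c = 2·arcsin(√a) = 1.188603 rad = 68.1019°
d = R·c = 6375 × 1.188603 = 7577.3 km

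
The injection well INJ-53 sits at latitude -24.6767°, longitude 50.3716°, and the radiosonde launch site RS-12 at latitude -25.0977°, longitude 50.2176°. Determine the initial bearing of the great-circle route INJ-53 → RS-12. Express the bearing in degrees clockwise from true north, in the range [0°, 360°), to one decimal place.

198.3°

Δλ = -0.1540°
y = sin Δλ · cos φ₂ = -0.002434
x = cos φ₁ sin φ₂ − sin φ₁ cos φ₂ cos Δλ = -0.007349
θ = atan2(y, x) = -161.6751° → 198.3249° (mod 360°)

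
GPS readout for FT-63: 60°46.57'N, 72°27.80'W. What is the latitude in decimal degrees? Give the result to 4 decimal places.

60° + 46.57′/60 = 60 + 0.77617 = 60.7762°

60.7762°N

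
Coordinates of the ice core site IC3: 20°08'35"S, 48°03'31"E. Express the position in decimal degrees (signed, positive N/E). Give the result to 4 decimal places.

-20.1431°, +48.0586°

lat: 20.1431° S → -20.1431°
lon: 48.0586° E → +48.0586°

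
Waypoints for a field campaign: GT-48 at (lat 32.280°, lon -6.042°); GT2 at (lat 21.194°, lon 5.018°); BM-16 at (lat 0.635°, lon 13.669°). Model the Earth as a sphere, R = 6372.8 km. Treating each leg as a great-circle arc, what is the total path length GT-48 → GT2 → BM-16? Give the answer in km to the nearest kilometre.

GT-48→GT2: c = 0.258795 rad, d = 1649.25 km
GT2→BM-16: c = 0.387903 rad, d = 2472.03 km
Total = 1649.25 + 2472.03 = 4121.28 km

4121 km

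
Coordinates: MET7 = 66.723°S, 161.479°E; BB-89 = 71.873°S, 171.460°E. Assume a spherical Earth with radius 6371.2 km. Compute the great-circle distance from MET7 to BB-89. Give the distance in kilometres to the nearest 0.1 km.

Δφ = -5.1500°,  Δλ = 9.9810°
a = sin²(Δφ/2) + cos φ₁ cos φ₂ sin²(Δλ/2) = 0.002949
c = 2·arcsin(√a) = 0.108660 rad = 6.2258°
d = R·c = 6371.2 × 0.108660 = 692.3 km

692.3 km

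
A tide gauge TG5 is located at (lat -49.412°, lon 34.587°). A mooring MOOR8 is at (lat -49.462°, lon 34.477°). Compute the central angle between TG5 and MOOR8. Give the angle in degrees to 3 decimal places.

0.087°

Δφ = -0.0500°,  Δλ = -0.1100°
a = sin²(Δφ/2) + cos φ₁ cos φ₂ sin²(Δλ/2) = 0.000001
c = 2·arcsin(√a) = 0.001523 rad = 0.0873°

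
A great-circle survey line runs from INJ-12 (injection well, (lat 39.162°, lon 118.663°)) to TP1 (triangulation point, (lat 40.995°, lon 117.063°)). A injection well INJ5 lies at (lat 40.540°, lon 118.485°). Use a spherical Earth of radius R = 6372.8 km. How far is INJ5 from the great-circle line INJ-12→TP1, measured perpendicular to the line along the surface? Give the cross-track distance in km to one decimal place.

71.4 km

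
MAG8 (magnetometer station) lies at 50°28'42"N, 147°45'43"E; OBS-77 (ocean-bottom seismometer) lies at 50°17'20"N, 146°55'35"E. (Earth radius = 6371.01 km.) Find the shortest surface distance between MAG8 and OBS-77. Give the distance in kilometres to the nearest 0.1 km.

MAG8: φ = +50.47833°, λ = +147.76194°
OBS-77: φ = +50.28889°, λ = +146.92639°
Δφ = -0.1894°,  Δλ = -0.8356°
a = sin²(Δφ/2) + cos φ₁ cos φ₂ sin²(Δλ/2) = 0.000024
c = 2·arcsin(√a) = 0.009869 rad = 0.5655°
d = R·c = 6371.01 × 0.009869 = 62.9 km

62.9 km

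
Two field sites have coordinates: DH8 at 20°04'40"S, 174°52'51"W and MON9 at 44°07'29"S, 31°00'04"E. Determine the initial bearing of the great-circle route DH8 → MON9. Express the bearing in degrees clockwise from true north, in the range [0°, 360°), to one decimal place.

DH8: φ = -20.07778°, λ = -174.88083°
MON9: φ = -44.12472°, λ = +31.00111°
Δλ = -154.1181°
y = sin Δλ · cos φ₂ = -0.313344
x = cos φ₁ sin φ₂ − sin φ₁ cos φ₂ cos Δλ = -0.875620
θ = atan2(y, x) = -160.3100° → 199.6900° (mod 360°)

199.7°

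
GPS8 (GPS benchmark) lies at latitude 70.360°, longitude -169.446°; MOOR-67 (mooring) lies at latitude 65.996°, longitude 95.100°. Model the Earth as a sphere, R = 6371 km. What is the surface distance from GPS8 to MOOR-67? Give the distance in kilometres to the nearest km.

3566 km

Δφ = -4.3640°,  Δλ = -95.4540°
a = sin²(Δφ/2) + cos φ₁ cos φ₂ sin²(Δλ/2) = 0.076312
c = 2·arcsin(√a) = 0.559773 rad = 32.0726°
d = R·c = 6371 × 0.559773 = 3566.3 km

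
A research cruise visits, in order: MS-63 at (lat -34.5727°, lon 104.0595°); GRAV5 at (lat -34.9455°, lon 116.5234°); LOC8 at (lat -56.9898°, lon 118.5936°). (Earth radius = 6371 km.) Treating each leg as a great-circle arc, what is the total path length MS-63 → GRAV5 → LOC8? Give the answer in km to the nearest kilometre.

3595 km

MS-63→GRAV5: c = 0.178721 rad, d = 1138.63 km
GRAV5→LOC8: c = 0.385521 rad, d = 2456.16 km
Total = 1138.63 + 2456.16 = 3594.79 km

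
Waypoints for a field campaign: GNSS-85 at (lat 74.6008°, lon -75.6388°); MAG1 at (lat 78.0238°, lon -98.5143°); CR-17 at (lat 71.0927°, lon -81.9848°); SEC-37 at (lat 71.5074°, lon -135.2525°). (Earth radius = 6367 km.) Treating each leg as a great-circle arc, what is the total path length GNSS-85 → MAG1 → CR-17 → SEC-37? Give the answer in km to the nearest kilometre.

3447 km

GNSS-85→MAG1: c = 0.110670 rad, d = 704.64 km
MAG1→CR-17: c = 0.142153 rad, d = 905.09 km
CR-17→SEC-37: c = 0.288525 rad, d = 1837.04 km
Total = 704.64 + 905.09 + 1837.04 = 3446.77 km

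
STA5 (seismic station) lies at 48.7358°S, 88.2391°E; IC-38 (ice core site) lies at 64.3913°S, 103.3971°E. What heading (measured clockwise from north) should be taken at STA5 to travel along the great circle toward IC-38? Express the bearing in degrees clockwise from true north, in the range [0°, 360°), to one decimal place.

158.1°

Δλ = 15.1580°
y = sin Δλ · cos φ₂ = 0.113018
x = cos φ₁ sin φ₂ − sin φ₁ cos φ₂ cos Δλ = -0.281156
θ = atan2(y, x) = 158.1010° → 158.1010° (mod 360°)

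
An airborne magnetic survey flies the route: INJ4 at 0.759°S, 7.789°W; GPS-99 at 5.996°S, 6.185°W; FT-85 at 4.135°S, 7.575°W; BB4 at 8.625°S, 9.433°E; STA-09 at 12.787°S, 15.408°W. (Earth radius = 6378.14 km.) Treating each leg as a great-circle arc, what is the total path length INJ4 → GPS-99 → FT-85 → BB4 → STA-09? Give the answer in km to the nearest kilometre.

5569 km

INJ4→GPS-99: c = 0.095577 rad, d = 609.60 km
GPS-99→FT-85: c = 0.040483 rad, d = 258.21 km
FT-85→BB4: c = 0.305149 rad, d = 1946.28 km
BB4→STA-09: c = 0.431941 rad, d = 2754.98 km
Total = 609.60 + 258.21 + 1946.28 + 2754.98 = 5569.08 km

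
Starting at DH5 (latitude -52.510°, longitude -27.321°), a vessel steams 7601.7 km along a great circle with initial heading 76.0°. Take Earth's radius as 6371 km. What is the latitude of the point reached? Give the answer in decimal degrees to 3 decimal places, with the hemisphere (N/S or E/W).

δ = d/R = 7601.7/6371 = 1.193172 rad
φ₂ = arcsin(sin φ₁ cos δ + cos φ₁ sin δ cos θ)
   = arcsin(-0.79346·0.36871 + 0.60862·0.92954·0.24192) = -8.95703°
λ₂ = λ₁ + atan2(sin θ sin δ cos φ₁, cos δ − sin φ₁ sin φ₂) = 38.61160°

8.957°S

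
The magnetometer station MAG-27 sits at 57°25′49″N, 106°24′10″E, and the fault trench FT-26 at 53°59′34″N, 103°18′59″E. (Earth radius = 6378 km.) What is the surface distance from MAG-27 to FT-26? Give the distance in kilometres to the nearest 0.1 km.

MAG-27: φ = +57.43028°, λ = +106.40278°
FT-26: φ = +53.99278°, λ = +103.31639°
Δφ = -3.4375°,  Δλ = -3.0864°
a = sin²(Δφ/2) + cos φ₁ cos φ₂ sin²(Δλ/2) = 0.001129
c = 2·arcsin(√a) = 0.067218 rad = 3.8513°
d = R·c = 6378 × 0.067218 = 428.7 km

428.7 km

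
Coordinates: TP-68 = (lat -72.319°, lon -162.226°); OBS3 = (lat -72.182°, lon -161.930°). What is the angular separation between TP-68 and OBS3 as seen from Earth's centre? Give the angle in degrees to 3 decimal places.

Δφ = 0.1370°,  Δλ = 0.2960°
a = sin²(Δφ/2) + cos φ₁ cos φ₂ sin²(Δλ/2) = 0.000002
c = 2·arcsin(√a) = 0.002863 rad = 0.1640°

0.164°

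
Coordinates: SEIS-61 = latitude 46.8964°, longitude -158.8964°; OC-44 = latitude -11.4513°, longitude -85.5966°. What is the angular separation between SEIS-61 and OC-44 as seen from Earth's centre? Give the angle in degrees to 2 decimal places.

87.28°

Δφ = -58.3477°,  Δλ = 73.2998°
a = sin²(Δφ/2) + cos φ₁ cos φ₂ sin²(Δλ/2) = 0.476251
c = 2·arcsin(√a) = 1.523280 rad = 87.2775°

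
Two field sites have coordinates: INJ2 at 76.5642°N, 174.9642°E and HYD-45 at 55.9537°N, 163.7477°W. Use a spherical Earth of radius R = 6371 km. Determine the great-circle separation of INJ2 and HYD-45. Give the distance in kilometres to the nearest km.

2447 km

Δφ = -20.6105°,  Δλ = 21.2881°
a = sin²(Δφ/2) + cos φ₁ cos φ₂ sin²(Δλ/2) = 0.036441
c = 2·arcsin(√a) = 0.384146 rad = 22.0100°
d = R·c = 6371 × 0.384146 = 2447.4 km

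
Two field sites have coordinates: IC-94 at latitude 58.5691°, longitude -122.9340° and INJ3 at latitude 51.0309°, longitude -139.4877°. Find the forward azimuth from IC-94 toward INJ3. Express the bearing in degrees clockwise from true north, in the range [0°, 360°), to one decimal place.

Δλ = -16.5537°
y = sin Δλ · cos φ₂ = -0.179183
x = cos φ₁ sin φ₂ − sin φ₁ cos φ₂ cos Δλ = -0.108946
θ = atan2(y, x) = -121.3003° → 238.6997° (mod 360°)

238.7°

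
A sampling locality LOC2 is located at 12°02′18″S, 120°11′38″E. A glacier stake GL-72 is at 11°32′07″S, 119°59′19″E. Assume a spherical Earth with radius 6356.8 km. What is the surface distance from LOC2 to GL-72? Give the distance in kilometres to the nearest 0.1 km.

LOC2: φ = -12.03833°, λ = +120.19389°
GL-72: φ = -11.53528°, λ = +119.98861°
Δφ = 0.5031°,  Δλ = -0.2053°
a = sin²(Δφ/2) + cos φ₁ cos φ₂ sin²(Δλ/2) = 0.000022
c = 2·arcsin(√a) = 0.009455 rad = 0.5417°
d = R·c = 6356.8 × 0.009455 = 60.1 km

60.1 km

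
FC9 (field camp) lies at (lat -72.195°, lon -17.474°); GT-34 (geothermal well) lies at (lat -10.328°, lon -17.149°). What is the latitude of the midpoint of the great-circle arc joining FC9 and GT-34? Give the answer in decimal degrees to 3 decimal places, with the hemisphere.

41.262°S

Bx = cos φ₂ cos Δλ = 0.983782,  By = cos φ₂ sin Δλ = 0.005580
φₘ = atan2(sin φ₁ + sin φ₂, √((cos φ₁ + Bx)² + By²)) = -41.26158°
λₘ = λ₁ + atan2(By, cos φ₁ + Bx) = -17.22606°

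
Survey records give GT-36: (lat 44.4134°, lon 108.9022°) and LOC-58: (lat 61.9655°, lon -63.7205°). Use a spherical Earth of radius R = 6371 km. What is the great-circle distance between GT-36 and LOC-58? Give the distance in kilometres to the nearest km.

8168 km

Δφ = 17.5521°,  Δλ = -172.6227°
a = sin²(Δφ/2) + cos φ₁ cos φ₂ sin²(Δλ/2) = 0.357616
c = 2·arcsin(√a) = 1.282033 rad = 73.4551°
d = R·c = 6371 × 1.282033 = 8167.8 km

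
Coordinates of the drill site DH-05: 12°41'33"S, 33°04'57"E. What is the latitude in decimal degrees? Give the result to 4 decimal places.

12° + 41′/60 + 33″/3600 = 12 + 0.68333 + 0.00917 = 12.6925°

12.6925°S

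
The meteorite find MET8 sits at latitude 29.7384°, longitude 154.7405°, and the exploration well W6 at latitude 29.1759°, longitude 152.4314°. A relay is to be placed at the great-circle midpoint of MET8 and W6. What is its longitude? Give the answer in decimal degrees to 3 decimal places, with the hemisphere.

153.583°E

Bx = cos φ₂ cos Δλ = 0.872418,  By = cos φ₂ sin Δλ = -0.035179
φₘ = atan2(sin φ₁ + sin φ₂, √((cos φ₁ + Bx)² + By²)) = 29.46213°
λₘ = λ₁ + atan2(By, cos φ₁ + Bx) = 153.58275°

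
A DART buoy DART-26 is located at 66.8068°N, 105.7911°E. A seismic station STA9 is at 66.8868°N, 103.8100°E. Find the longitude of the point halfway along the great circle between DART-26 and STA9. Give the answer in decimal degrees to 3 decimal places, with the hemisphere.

Bx = cos φ₂ cos Δλ = 0.392314,  By = cos φ₂ sin Δλ = -0.013570
φₘ = atan2(sin φ₁ + sin φ₂, √((cos φ₁ + Bx)² + By²)) = 66.84990°
λₘ = λ₁ + atan2(By, cos φ₁ + Bx) = 104.80217°

104.802°E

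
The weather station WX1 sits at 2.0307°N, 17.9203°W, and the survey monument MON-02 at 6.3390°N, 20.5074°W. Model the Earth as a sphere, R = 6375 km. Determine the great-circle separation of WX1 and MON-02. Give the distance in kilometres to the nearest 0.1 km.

Δφ = 4.3083°,  Δλ = -2.5871°
a = sin²(Δφ/2) + cos φ₁ cos φ₂ sin²(Δλ/2) = 0.001919
c = 2·arcsin(√a) = 0.087642 rad = 5.0215°
d = R·c = 6375 × 0.087642 = 558.7 km

558.7 km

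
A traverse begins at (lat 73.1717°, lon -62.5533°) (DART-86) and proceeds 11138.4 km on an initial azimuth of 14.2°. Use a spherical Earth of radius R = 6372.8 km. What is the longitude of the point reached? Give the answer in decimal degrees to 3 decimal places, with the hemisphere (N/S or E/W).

103.390°E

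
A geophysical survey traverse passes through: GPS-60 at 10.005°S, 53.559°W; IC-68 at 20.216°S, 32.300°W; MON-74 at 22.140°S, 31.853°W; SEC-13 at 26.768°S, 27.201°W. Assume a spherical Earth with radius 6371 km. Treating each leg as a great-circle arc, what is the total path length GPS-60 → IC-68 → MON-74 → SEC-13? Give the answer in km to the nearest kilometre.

3461 km

GPS-60→IC-68: c = 0.399448 rad, d = 2544.89 km
IC-68→MON-74: c = 0.034359 rad, d = 218.90 km
MON-74→SEC-13: c = 0.109461 rad, d = 697.37 km
Total = 2544.89 + 218.90 + 697.37 = 3461.16 km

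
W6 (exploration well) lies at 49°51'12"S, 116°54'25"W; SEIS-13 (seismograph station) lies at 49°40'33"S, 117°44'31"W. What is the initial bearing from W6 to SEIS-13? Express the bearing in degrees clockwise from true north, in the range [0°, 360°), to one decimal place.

W6: φ = -49.85333°, λ = -116.90694°
SEIS-13: φ = -49.67583°, λ = -117.74194°
Δλ = -0.8350°
y = sin Δλ · cos φ₂ = -0.009430
x = cos φ₁ sin φ₂ − sin φ₁ cos φ₂ cos Δλ = 0.003045
θ = atan2(y, x) = -72.1027° → 287.8973° (mod 360°)

287.9°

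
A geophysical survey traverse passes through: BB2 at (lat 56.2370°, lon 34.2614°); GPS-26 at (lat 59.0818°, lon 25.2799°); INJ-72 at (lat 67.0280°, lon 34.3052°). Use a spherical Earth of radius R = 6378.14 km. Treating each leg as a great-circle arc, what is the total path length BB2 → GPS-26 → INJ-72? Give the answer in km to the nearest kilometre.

1613 km

BB2→GPS-26: c = 0.097338 rad, d = 620.84 km
GPS-26→INJ-72: c = 0.155620 rad, d = 992.57 km
Total = 620.84 + 992.57 = 1613.41 km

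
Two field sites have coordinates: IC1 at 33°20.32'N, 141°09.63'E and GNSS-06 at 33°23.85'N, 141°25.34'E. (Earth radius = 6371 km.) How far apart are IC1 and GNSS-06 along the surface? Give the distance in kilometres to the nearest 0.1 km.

25.2 km

IC1: φ = +33.33867°, λ = +141.16050°
GNSS-06: φ = +33.39750°, λ = +141.42233°
Δφ = 0.0588°,  Δλ = 0.2618°
a = sin²(Δφ/2) + cos φ₁ cos φ₂ sin²(Δλ/2) = 0.000004
c = 2·arcsin(√a) = 0.003952 rad = 0.2264°
d = R·c = 6371 × 0.003952 = 25.2 km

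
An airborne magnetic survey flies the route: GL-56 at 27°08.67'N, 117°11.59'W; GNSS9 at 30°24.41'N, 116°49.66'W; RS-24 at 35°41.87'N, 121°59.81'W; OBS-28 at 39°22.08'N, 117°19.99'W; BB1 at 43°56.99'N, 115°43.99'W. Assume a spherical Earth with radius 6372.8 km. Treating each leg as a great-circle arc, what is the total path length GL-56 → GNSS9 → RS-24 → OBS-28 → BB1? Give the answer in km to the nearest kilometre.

GL-56: φ = +27.14450°, λ = -117.19317°
GNSS9: φ = +30.40683°, λ = -116.82767°
RS-24: φ = +35.69783°, λ = -121.99683°
OBS-28: φ = +39.36800°, λ = -117.33317°
BB1: φ = +43.94983°, λ = -115.73317°
GL-56→GNSS9: c = 0.057212 rad, d = 364.60 km
GNSS9→RS-24: c = 0.119313 rad, d = 760.36 km
RS-24→OBS-28: c = 0.090911 rad, d = 579.36 km
OBS-28→BB1: c = 0.082640 rad, d = 526.65 km
Total = 364.60 + 760.36 + 579.36 + 526.65 = 2230.96 km

2231 km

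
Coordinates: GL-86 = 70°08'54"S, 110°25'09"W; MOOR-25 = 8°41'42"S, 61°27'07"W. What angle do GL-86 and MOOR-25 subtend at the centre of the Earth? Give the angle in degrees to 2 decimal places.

GL-86: φ = -70.14833°, λ = -110.41917°
MOOR-25: φ = -8.69500°, λ = -61.45194°
Δφ = 61.4533°,  Δλ = 48.9672°
a = sin²(Δφ/2) + cos φ₁ cos φ₂ sin²(Δλ/2) = 0.318718
c = 2·arcsin(√a) = 1.199779 rad = 68.7423°

68.74°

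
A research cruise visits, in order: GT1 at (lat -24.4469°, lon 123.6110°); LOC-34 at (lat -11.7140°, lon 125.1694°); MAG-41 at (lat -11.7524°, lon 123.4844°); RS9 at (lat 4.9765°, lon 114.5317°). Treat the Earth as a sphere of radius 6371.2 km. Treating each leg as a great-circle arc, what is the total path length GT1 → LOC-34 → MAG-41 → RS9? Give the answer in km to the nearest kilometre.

3716 km

GT1→LOC-34: c = 0.223722 rad, d = 1425.38 km
LOC-34→MAG-41: c = 0.028802 rad, d = 183.50 km
MAG-41→RS9: c = 0.330763 rad, d = 2107.36 km
Total = 1425.38 + 183.50 + 2107.36 = 3716.24 km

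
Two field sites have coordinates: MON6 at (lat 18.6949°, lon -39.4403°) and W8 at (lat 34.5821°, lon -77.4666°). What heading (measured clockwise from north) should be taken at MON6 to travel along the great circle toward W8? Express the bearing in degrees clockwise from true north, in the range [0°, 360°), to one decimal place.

Δλ = -38.0263°
y = sin Δλ · cos φ₂ = -0.507180
x = cos φ₁ sin φ₂ − sin φ₁ cos φ₂ cos Δλ = 0.329762
θ = atan2(y, x) = -56.9686° → 303.0314° (mod 360°)

303.0°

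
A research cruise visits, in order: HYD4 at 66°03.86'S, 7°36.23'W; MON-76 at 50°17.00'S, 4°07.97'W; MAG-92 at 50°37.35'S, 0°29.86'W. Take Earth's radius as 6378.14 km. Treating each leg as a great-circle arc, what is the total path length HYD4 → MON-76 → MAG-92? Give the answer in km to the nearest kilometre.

2028 km

HYD4: φ = -66.06433°, λ = -7.60383°
MON-76: φ = -50.28333°, λ = -4.13283°
MAG-92: φ = -50.62250°, λ = -0.49767°
HYD4→MON-76: c = 0.277174 rad, d = 1767.85 km
MON-76→MAG-92: c = 0.040824 rad, d = 260.38 km
Total = 1767.85 + 260.38 = 2028.23 km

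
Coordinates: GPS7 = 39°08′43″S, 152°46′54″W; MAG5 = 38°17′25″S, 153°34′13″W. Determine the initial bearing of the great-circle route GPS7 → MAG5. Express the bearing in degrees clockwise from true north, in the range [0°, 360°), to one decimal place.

GPS7: φ = -39.14528°, λ = -152.78167°
MAG5: φ = -38.29028°, λ = -153.57028°
Δλ = -0.7886°
y = sin Δλ · cos φ₂ = -0.010803
x = cos φ₁ sin φ₂ − sin φ₁ cos φ₂ cos Δλ = 0.014875
θ = atan2(y, x) = -35.9881° → 324.0119° (mod 360°)

324.0°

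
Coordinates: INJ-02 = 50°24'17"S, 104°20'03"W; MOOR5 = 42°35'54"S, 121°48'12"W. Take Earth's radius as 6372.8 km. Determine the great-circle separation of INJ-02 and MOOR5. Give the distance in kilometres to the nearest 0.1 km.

INJ-02: φ = -50.40472°, λ = -104.33417°
MOOR5: φ = -42.59833°, λ = -121.80333°
Δφ = 7.8064°,  Δλ = -17.4692°
a = sin²(Δφ/2) + cos φ₁ cos φ₂ sin²(Δλ/2) = 0.015453
c = 2·arcsin(√a) = 0.249266 rad = 14.2819°
d = R·c = 6372.8 × 0.249266 = 1588.5 km

1588.5 km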